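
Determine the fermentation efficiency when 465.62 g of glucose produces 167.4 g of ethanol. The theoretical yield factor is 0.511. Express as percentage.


Fermentation efficiency = (actual / (0.511 * glucose)) * 100
= (167.4 / (0.511 * 465.62)) * 100
= 70.3563%

70.3563%


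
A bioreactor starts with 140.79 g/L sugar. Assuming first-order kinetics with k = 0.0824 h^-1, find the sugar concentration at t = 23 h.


S = S0 * exp(-k * t)
S = 140.79 * exp(-0.0824 * 23)
S = 21.1591 g/L

21.1591 g/L


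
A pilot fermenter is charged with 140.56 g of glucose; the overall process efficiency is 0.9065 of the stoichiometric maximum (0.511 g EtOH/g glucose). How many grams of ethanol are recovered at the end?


Actual ethanol: m = 0.511 * 140.56 * 0.9065
m = 65.1104 g

65.1104 g


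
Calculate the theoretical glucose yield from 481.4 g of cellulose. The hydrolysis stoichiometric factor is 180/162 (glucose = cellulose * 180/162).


glucose = cellulose * 180/162
= 481.4 * 180/162
= 534.8889 g

534.8889 g


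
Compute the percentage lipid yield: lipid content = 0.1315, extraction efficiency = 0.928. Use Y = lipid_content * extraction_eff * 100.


Y = lipid_content * extraction_eff * 100
= 0.1315 * 0.928 * 100
= 12.2032%

12.2032%


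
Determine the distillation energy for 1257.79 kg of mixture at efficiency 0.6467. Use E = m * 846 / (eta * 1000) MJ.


E = m * 846 / (eta * 1000)
= 1257.79 * 846 / (0.6467 * 1000)
= 1645.4157 MJ

1645.4157 MJ


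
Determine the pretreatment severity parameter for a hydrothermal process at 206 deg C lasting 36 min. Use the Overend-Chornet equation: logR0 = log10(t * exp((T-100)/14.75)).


logR0 = log10(t * exp((T - 100) / 14.75))
= log10(36 * exp((206 - 100) / 14.75))
= 4.6773

4.6773


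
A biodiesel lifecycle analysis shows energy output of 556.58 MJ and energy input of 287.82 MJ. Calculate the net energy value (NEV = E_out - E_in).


NEV = E_out - E_in
= 556.58 - 287.82
= 268.7600 MJ

268.7600 MJ


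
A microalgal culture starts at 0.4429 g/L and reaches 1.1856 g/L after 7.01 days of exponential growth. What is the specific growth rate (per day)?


mu = ln(X2/X1) / dt
= ln(1.1856/0.4429) / 7.01
= 0.1405 per day

0.1405 per day


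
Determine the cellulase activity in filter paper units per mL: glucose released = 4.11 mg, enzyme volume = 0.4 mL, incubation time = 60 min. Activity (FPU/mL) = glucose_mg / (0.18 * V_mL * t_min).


Activity = glucose_mg / (0.18 mg/umol * V_mL * t_min)
= 4.11 / (0.18 * 0.4 * 60)
= 0.9514 FPU/mL

0.9514 FPU/mL


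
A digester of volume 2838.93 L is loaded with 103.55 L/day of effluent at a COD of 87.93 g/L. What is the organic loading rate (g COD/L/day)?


OLR = Q * S / V
= 103.55 * 87.93 / 2838.93
= 3.2072 g/L/day

3.2072 g/L/day


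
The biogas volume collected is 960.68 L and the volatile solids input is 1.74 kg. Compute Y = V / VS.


Y = V / VS
= 960.68 / 1.74
= 552.1149 L/kg VS

552.1149 L/kg VS


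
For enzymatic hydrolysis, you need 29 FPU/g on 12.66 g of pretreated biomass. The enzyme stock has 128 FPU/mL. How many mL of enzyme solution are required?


V = dosage * m_sub / activity
V = 29 * 12.66 / 128
V = 2.8683 mL

2.8683 mL


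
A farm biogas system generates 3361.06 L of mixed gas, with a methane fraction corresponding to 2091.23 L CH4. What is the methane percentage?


CH4% = V_CH4 / V_total * 100
= 2091.23 / 3361.06 * 100
= 62.2194%

62.2194%


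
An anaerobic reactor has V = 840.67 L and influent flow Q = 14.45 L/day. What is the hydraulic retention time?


HRT = V / Q
= 840.67 / 14.45
= 58.1779 days

58.1779 days


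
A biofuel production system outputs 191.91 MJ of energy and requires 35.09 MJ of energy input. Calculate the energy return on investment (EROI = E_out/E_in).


EROI = E_out / E_in
= 191.91 / 35.09
= 5.4691

5.4691


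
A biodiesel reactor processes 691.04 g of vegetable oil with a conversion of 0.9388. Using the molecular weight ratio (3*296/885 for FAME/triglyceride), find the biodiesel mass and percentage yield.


m_FAME = oil * conv * (3 * 296 / 885) = oil * conv * (888/885)
= 691.04 * 0.9388 * 888 / 885
= 650.9475 g
Y = m_FAME / oil * 100 = conv * (888/885) * 100
= 0.9388 * 888 / 885 * 100
= 94.20%

650.9475 g FAME; Y = 94.20%


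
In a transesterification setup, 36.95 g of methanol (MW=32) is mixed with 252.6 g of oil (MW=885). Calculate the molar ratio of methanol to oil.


Molar ratio = n_MeOH / n_oil = (MeOH/32) / (oil/885) = (MeOH * 885) / (32 * oil)
= (36.95 * 885) / (32 * 252.6)
= 4.0455

4.0455


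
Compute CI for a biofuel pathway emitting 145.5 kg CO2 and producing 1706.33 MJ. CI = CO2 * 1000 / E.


CI = CO2 * 1000 / E
= 145.5 * 1000 / 1706.33
= 85.2707 g CO2/MJ

85.2707 g CO2/MJ


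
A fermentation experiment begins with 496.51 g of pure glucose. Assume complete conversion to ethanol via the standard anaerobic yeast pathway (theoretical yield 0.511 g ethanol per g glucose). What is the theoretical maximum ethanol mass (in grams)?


Theoretical ethanol yield: m_EtOH = 0.511 * m_glucose
m_EtOH = 0.511 * 496.51 = 253.7166 g

253.7166 g


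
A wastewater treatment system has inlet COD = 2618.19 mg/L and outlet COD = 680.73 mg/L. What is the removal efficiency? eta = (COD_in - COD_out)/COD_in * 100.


eta = (COD_in - COD_out) / COD_in * 100
= (2618.19 - 680.73) / 2618.19 * 100
= 74.0000%

74.0000%


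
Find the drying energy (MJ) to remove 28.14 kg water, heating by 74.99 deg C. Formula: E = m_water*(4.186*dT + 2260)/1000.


E = m_water * (4.186 * dT + 2260) / 1000
= 28.14 * (4.186 * 74.99 + 2260) / 1000
= 72.4298 MJ

72.4298 MJ


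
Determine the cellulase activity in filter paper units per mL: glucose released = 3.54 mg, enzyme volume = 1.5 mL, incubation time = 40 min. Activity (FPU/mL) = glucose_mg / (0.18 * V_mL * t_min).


Activity = glucose_mg / (0.18 mg/umol * V_mL * t_min)
= 3.54 / (0.18 * 1.5 * 40)
= 0.3278 FPU/mL

0.3278 FPU/mL


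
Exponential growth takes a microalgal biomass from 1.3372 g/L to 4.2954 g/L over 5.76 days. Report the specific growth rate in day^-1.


mu = ln(X2/X1) / dt
= ln(4.2954/1.3372) / 5.76
= 0.2026 per day

0.2026 per day


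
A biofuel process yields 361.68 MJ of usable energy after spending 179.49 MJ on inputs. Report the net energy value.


NEV = E_out - E_in
= 361.68 - 179.49
= 182.1900 MJ

182.1900 MJ


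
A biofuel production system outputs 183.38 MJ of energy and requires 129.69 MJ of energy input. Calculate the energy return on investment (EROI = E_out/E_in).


EROI = E_out / E_in
= 183.38 / 129.69
= 1.4140

1.4140


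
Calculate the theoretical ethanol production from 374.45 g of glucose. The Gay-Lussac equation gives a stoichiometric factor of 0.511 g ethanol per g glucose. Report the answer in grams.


Theoretical ethanol yield: m_EtOH = 0.511 * m_glucose
m_EtOH = 0.511 * 374.45 = 191.3440 g

191.3440 g


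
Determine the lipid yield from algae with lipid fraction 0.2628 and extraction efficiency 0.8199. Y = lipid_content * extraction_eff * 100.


Y = lipid_content * extraction_eff * 100
= 0.2628 * 0.8199 * 100
= 21.5470%

21.5470%


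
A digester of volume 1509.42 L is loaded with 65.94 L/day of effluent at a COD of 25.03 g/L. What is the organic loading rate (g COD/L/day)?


OLR = Q * S / V
= 65.94 * 25.03 / 1509.42
= 1.0935 g/L/day

1.0935 g/L/day


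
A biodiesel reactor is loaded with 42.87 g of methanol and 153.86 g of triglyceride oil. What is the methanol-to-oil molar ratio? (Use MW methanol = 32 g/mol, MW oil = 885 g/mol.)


Molar ratio = n_MeOH / n_oil = (MeOH/32) / (oil/885) = (MeOH * 885) / (32 * oil)
= (42.87 * 885) / (32 * 153.86)
= 7.7059

7.7059


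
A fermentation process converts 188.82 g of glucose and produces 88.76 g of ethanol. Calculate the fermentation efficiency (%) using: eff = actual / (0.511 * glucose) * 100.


Fermentation efficiency = (actual / (0.511 * glucose)) * 100
= (88.76 / (0.511 * 188.82)) * 100
= 91.9916%

91.9916%


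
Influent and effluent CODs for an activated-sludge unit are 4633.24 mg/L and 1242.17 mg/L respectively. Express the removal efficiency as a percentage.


eta = (COD_in - COD_out) / COD_in * 100
= (4633.24 - 1242.17) / 4633.24 * 100
= 73.1900%

73.1900%


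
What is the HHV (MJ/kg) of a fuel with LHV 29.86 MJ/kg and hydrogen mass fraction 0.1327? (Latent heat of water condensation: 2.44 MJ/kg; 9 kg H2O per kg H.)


HHV = LHV + H_frac * 9 * 2.44
= 29.86 + 0.1327 * 9 * 2.44
= 32.7741 MJ/kg

32.7741 MJ/kg


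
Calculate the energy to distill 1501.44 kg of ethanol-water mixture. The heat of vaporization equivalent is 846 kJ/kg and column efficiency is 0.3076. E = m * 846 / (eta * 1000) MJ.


E = m * 846 / (eta * 1000)
= 1501.44 * 846 / (0.3076 * 1000)
= 4129.4481 MJ

4129.4481 MJ


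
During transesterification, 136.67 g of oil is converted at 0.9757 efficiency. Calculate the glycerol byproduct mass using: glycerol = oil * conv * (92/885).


glycerol = oil * conv * (92/885)
= 136.67 * 0.9757 * 92 / 885
= 13.8623 g

13.8623 g


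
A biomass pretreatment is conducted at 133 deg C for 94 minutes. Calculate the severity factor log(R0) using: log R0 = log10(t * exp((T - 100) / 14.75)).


logR0 = log10(t * exp((T - 100) / 14.75))
= log10(94 * exp((133 - 100) / 14.75))
= 2.9448

2.9448


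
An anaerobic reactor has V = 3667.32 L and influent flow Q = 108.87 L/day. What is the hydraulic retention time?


HRT = V / Q
= 3667.32 / 108.87
= 33.6853 days

33.6853 days


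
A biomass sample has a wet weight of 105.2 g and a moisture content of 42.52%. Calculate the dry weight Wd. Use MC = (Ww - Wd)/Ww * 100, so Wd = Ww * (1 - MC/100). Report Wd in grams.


Wd = Ww * (1 - MC/100)
= 105.2 * (1 - 42.52/100)
= 60.4690 g

60.4690 g


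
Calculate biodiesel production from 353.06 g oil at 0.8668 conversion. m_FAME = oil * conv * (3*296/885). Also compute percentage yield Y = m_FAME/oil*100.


m_FAME = oil * conv * (3 * 296 / 885) = oil * conv * (888/885)
= 353.06 * 0.8668 * 888 / 885
= 307.0698 g
Y = m_FAME / oil * 100 = conv * (888/885) * 100
= 0.8668 * 888 / 885 * 100
= 86.97%

307.0698 g FAME; Y = 86.97%


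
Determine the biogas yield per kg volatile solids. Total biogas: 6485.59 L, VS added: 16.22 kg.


Y = V / VS
= 6485.59 / 16.22
= 399.8514 L/kg VS

399.8514 L/kg VS


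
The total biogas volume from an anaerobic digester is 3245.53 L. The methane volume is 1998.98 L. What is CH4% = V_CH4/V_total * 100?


CH4% = V_CH4 / V_total * 100
= 1998.98 / 3245.53 * 100
= 61.5918%

61.5918%


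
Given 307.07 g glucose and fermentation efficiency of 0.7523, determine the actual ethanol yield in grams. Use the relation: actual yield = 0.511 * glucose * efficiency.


Actual ethanol: m = 0.511 * 307.07 * 0.7523
m = 118.0455 g

118.0455 g


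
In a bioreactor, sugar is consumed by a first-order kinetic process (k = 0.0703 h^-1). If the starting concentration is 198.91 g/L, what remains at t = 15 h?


S = S0 * exp(-k * t)
S = 198.91 * exp(-0.0703 * 15)
S = 69.2936 g/L

69.2936 g/L


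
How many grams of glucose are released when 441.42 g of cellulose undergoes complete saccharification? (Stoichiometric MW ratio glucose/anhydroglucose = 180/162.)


glucose = cellulose * 180/162
= 441.42 * 180/162
= 490.4667 g

490.4667 g


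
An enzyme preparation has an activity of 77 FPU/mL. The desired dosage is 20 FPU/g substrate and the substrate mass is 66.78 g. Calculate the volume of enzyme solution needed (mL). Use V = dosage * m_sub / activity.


V = dosage * m_sub / activity
V = 20 * 66.78 / 77
V = 17.3455 mL

17.3455 mL


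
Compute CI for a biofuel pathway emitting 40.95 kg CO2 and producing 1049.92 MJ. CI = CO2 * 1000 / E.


CI = CO2 * 1000 / E
= 40.95 * 1000 / 1049.92
= 39.0030 g CO2/MJ

39.0030 g CO2/MJ


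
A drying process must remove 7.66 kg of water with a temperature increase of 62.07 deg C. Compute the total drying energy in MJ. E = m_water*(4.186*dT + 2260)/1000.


E = m_water * (4.186 * dT + 2260) / 1000
= 7.66 * (4.186 * 62.07 + 2260) / 1000
= 19.3019 MJ

19.3019 MJ


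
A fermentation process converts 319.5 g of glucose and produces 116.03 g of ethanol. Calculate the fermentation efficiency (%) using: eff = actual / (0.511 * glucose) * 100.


Fermentation efficiency = (actual / (0.511 * glucose)) * 100
= (116.03 / (0.511 * 319.5)) * 100
= 71.0687%

71.0687%


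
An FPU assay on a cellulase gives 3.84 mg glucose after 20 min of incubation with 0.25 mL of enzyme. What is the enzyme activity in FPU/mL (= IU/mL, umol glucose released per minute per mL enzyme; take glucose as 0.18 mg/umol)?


Activity = glucose_mg / (0.18 mg/umol * V_mL * t_min)
= 3.84 / (0.18 * 0.25 * 20)
= 4.2667 FPU/mL

4.2667 FPU/mL


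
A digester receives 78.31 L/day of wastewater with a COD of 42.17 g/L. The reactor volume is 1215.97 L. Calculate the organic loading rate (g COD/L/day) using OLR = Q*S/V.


OLR = Q * S / V
= 78.31 * 42.17 / 1215.97
= 2.7158 g/L/day

2.7158 g/L/day


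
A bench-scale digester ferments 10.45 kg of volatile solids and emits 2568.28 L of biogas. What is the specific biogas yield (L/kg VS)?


Y = V / VS
= 2568.28 / 10.45
= 245.7684 L/kg VS

245.7684 L/kg VS


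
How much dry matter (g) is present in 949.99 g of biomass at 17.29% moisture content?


Wd = Ww * (1 - MC/100)
= 949.99 * (1 - 17.29/100)
= 785.7367 g

785.7367 g


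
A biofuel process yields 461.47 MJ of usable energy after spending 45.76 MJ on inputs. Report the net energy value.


NEV = E_out - E_in
= 461.47 - 45.76
= 415.7100 MJ

415.7100 MJ


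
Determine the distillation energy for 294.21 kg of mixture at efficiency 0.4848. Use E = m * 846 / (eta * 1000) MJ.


E = m * 846 / (eta * 1000)
= 294.21 * 846 / (0.4848 * 1000)
= 513.4110 MJ

513.4110 MJ


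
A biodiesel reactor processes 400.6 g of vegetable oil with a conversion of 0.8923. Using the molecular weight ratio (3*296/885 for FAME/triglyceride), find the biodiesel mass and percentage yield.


m_FAME = oil * conv * (3 * 296 / 885) = oil * conv * (888/885)
= 400.6 * 0.8923 * 888 / 885
= 358.6671 g
Y = m_FAME / oil * 100 = conv * (888/885) * 100
= 0.8923 * 888 / 885 * 100
= 89.53%

358.6671 g FAME; Y = 89.53%


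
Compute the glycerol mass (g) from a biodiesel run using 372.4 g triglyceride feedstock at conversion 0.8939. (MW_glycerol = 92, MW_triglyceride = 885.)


glycerol = oil * conv * (92/885)
= 372.4 * 0.8939 * 92 / 885
= 34.6053 g

34.6053 g


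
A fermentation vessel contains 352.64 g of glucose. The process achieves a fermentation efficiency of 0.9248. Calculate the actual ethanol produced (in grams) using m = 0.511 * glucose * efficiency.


Actual ethanol: m = 0.511 * 352.64 * 0.9248
m = 166.6481 g

166.6481 g


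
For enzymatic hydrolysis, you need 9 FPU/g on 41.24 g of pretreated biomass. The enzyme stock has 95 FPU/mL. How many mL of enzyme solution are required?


V = dosage * m_sub / activity
V = 9 * 41.24 / 95
V = 3.9069 mL

3.9069 mL


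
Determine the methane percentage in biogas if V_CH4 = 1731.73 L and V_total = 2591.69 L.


CH4% = V_CH4 / V_total * 100
= 1731.73 / 2591.69 * 100
= 66.8186%

66.8186%


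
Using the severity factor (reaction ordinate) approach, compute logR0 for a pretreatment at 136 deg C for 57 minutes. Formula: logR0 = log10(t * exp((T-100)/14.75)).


logR0 = log10(t * exp((T - 100) / 14.75))
= log10(57 * exp((136 - 100) / 14.75))
= 2.8158

2.8158


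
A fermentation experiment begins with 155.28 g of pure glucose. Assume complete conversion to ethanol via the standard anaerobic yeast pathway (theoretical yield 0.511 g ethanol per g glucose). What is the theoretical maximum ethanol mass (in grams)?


Theoretical ethanol yield: m_EtOH = 0.511 * m_glucose
m_EtOH = 0.511 * 155.28 = 79.3481 g

79.3481 g


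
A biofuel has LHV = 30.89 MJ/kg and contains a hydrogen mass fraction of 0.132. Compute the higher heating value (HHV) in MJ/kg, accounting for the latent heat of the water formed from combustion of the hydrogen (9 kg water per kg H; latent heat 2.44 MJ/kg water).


HHV = LHV + H_frac * 9 * 2.44
= 30.89 + 0.132 * 9 * 2.44
= 33.7887 MJ/kg

33.7887 MJ/kg


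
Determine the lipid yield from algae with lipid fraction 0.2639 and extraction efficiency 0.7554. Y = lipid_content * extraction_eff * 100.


Y = lipid_content * extraction_eff * 100
= 0.2639 * 0.7554 * 100
= 19.9350%

19.9350%


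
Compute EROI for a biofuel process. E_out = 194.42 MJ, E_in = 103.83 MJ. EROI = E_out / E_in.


EROI = E_out / E_in
= 194.42 / 103.83
= 1.8725

1.8725


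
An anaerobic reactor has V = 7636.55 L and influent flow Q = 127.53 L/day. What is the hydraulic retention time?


HRT = V / Q
= 7636.55 / 127.53
= 59.8804 days

59.8804 days


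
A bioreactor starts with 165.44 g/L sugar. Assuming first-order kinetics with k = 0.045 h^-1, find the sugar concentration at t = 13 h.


S = S0 * exp(-k * t)
S = 165.44 * exp(-0.045 * 13)
S = 92.1676 g/L

92.1676 g/L


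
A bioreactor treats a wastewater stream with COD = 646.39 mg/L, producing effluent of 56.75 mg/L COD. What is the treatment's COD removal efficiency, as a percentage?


eta = (COD_in - COD_out) / COD_in * 100
= (646.39 - 56.75) / 646.39 * 100
= 91.2205%

91.2205%


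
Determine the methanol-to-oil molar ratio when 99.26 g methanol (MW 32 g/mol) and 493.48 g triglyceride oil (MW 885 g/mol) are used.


Molar ratio = n_MeOH / n_oil = (MeOH/32) / (oil/885) = (MeOH * 885) / (32 * oil)
= (99.26 * 885) / (32 * 493.48)
= 5.5629

5.5629


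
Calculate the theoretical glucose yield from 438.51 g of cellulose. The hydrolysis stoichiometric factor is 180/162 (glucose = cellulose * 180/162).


glucose = cellulose * 180/162
= 438.51 * 180/162
= 487.2333 g

487.2333 g


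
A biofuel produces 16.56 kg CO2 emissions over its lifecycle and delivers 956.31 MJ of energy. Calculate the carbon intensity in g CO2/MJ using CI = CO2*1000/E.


CI = CO2 * 1000 / E
= 16.56 * 1000 / 956.31
= 17.3166 g CO2/MJ

17.3166 g CO2/MJ


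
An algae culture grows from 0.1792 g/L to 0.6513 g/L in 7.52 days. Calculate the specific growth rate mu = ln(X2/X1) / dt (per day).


mu = ln(X2/X1) / dt
= ln(0.6513/0.1792) / 7.52
= 0.1716 per day

0.1716 per day


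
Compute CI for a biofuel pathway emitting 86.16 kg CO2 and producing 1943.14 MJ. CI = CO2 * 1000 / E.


CI = CO2 * 1000 / E
= 86.16 * 1000 / 1943.14
= 44.3406 g CO2/MJ

44.3406 g CO2/MJ


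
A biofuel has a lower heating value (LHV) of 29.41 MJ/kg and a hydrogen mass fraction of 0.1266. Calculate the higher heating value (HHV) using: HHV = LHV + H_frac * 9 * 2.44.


HHV = LHV + H_frac * 9 * 2.44
= 29.41 + 0.1266 * 9 * 2.44
= 32.1901 MJ/kg

32.1901 MJ/kg


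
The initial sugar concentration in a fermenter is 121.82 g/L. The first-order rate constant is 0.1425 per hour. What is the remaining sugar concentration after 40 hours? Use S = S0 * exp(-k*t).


S = S0 * exp(-k * t)
S = 121.82 * exp(-0.1425 * 40)
S = 0.4076 g/L

0.4076 g/L


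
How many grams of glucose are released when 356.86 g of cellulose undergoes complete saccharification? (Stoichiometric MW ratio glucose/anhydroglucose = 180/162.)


glucose = cellulose * 180/162
= 356.86 * 180/162
= 396.5111 g

396.5111 g


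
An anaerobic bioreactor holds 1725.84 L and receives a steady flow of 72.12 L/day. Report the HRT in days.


HRT = V / Q
= 1725.84 / 72.12
= 23.9301 days

23.9301 days


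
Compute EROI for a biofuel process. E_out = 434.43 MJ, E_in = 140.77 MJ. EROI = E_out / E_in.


EROI = E_out / E_in
= 434.43 / 140.77
= 3.0861

3.0861


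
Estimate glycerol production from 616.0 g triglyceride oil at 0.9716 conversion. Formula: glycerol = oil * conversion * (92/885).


glycerol = oil * conv * (92/885)
= 616.0 * 0.9716 * 92 / 885
= 62.2175 g

62.2175 g


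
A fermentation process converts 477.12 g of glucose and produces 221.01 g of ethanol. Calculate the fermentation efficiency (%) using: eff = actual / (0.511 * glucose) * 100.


Fermentation efficiency = (actual / (0.511 * glucose)) * 100
= (221.01 / (0.511 * 477.12)) * 100
= 90.6491%

90.6491%


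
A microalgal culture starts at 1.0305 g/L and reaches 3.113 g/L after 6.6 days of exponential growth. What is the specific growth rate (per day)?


mu = ln(X2/X1) / dt
= ln(3.113/1.0305) / 6.6
= 0.1675 per day

0.1675 per day


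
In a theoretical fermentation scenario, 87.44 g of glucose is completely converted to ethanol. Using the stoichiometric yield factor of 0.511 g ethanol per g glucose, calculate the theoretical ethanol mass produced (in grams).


Theoretical ethanol yield: m_EtOH = 0.511 * m_glucose
m_EtOH = 0.511 * 87.44 = 44.6818 g

44.6818 g


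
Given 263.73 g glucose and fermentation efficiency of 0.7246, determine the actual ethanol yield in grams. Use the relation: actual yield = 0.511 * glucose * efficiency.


Actual ethanol: m = 0.511 * 263.73 * 0.7246
m = 97.6515 g

97.6515 g


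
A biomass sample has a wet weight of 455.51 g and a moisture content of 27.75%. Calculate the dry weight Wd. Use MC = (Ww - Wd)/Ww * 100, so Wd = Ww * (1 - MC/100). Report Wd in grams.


Wd = Ww * (1 - MC/100)
= 455.51 * (1 - 27.75/100)
= 329.1060 g

329.1060 g


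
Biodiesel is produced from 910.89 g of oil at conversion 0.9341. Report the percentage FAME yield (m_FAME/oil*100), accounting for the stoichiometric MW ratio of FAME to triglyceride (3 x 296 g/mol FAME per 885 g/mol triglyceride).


m_FAME = oil * conv * (3 * 296 / 885) = oil * conv * (888/885)
= 910.89 * 0.9341 * 888 / 885
= 853.7466 g
Y = m_FAME / oil * 100 = conv * (888/885) * 100
= 0.9341 * 888 / 885 * 100
= 93.73%

93.73%


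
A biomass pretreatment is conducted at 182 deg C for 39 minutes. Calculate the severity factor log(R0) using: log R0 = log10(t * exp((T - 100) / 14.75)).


logR0 = log10(t * exp((T - 100) / 14.75))
= log10(39 * exp((182 - 100) / 14.75))
= 4.0054

4.0054


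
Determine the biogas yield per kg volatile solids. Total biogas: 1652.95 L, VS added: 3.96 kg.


Y = V / VS
= 1652.95 / 3.96
= 417.4116 L/kg VS

417.4116 L/kg VS


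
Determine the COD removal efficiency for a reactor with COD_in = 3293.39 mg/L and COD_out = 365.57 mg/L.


eta = (COD_in - COD_out) / COD_in * 100
= (3293.39 - 365.57) / 3293.39 * 100
= 88.8999%

88.8999%


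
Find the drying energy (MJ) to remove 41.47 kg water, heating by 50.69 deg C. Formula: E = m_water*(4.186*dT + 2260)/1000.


E = m_water * (4.186 * dT + 2260) / 1000
= 41.47 * (4.186 * 50.69 + 2260) / 1000
= 102.5217 MJ

102.5217 MJ


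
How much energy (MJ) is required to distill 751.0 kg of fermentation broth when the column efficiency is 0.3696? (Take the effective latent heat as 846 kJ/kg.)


E = m * 846 / (eta * 1000)
= 751.0 * 846 / (0.3696 * 1000)
= 1719.0097 MJ

1719.0097 MJ


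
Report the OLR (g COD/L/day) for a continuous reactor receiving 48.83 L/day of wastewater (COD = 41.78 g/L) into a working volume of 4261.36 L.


OLR = Q * S / V
= 48.83 * 41.78 / 4261.36
= 0.4787 g/L/day

0.4787 g/L/day


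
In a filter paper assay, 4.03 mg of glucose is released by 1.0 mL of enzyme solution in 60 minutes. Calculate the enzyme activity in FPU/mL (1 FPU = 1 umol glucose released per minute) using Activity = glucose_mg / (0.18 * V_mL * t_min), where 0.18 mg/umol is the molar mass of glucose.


Activity = glucose_mg / (0.18 mg/umol * V_mL * t_min)
= 4.03 / (0.18 * 1.0 * 60)
= 0.3731 FPU/mL

0.3731 FPU/mL


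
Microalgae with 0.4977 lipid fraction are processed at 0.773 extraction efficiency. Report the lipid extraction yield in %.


Y = lipid_content * extraction_eff * 100
= 0.4977 * 0.773 * 100
= 38.4722%

38.4722%


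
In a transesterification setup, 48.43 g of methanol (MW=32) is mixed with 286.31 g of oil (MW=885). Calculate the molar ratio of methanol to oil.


Molar ratio = n_MeOH / n_oil = (MeOH/32) / (oil/885) = (MeOH * 885) / (32 * oil)
= (48.43 * 885) / (32 * 286.31)
= 4.6781

4.6781


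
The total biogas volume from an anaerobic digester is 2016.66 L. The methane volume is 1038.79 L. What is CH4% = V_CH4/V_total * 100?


CH4% = V_CH4 / V_total * 100
= 1038.79 / 2016.66 * 100
= 51.5104%

51.5104%


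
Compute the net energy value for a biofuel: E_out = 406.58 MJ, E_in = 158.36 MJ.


NEV = E_out - E_in
= 406.58 - 158.36
= 248.2200 MJ

248.2200 MJ


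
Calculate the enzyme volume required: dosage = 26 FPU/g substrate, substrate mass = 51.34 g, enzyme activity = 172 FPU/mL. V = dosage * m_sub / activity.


V = dosage * m_sub / activity
V = 26 * 51.34 / 172
V = 7.7607 mL

7.7607 mL


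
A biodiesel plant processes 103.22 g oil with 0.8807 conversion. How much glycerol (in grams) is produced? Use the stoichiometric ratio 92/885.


glycerol = oil * conv * (92/885)
= 103.22 * 0.8807 * 92 / 885
= 9.4501 g

9.4501 g


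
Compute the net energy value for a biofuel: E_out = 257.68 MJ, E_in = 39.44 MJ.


NEV = E_out - E_in
= 257.68 - 39.44
= 218.2400 MJ

218.2400 MJ


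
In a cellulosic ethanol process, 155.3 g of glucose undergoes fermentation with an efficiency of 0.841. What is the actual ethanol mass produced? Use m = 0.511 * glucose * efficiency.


Actual ethanol: m = 0.511 * 155.3 * 0.841
m = 66.7403 g

66.7403 g


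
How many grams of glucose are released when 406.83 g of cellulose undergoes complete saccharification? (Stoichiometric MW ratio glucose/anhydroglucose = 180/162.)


glucose = cellulose * 180/162
= 406.83 * 180/162
= 452.0333 g

452.0333 g


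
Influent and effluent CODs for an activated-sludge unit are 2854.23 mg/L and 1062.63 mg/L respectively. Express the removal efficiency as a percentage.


eta = (COD_in - COD_out) / COD_in * 100
= (2854.23 - 1062.63) / 2854.23 * 100
= 62.7700%

62.7700%


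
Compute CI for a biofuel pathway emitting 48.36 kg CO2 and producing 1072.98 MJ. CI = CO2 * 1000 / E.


CI = CO2 * 1000 / E
= 48.36 * 1000 / 1072.98
= 45.0707 g CO2/MJ

45.0707 g CO2/MJ


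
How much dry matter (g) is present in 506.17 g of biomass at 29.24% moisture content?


Wd = Ww * (1 - MC/100)
= 506.17 * (1 - 29.24/100)
= 358.1659 g

358.1659 g


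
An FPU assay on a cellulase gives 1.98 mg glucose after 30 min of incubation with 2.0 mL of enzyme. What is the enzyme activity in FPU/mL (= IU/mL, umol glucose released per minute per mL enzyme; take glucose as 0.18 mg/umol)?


Activity = glucose_mg / (0.18 mg/umol * V_mL * t_min)
= 1.98 / (0.18 * 2.0 * 30)
= 0.1833 FPU/mL

0.1833 FPU/mL


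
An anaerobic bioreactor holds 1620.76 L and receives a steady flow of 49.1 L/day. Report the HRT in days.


HRT = V / Q
= 1620.76 / 49.1
= 33.0094 days

33.0094 days


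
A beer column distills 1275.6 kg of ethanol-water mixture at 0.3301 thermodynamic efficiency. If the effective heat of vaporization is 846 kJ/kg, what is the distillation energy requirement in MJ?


E = m * 846 / (eta * 1000)
= 1275.6 * 846 / (0.3301 * 1000)
= 3269.1839 MJ

3269.1839 MJ


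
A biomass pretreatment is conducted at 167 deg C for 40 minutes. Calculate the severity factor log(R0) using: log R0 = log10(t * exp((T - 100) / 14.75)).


logR0 = log10(t * exp((T - 100) / 14.75))
= log10(40 * exp((167 - 100) / 14.75))
= 3.5748

3.5748


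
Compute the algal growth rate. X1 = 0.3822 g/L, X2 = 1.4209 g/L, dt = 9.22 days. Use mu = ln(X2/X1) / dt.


mu = ln(X2/X1) / dt
= ln(1.4209/0.3822) / 9.22
= 0.1424 per day

0.1424 per day


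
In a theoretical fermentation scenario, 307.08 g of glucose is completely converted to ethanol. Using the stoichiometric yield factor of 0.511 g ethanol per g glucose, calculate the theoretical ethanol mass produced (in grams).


Theoretical ethanol yield: m_EtOH = 0.511 * m_glucose
m_EtOH = 0.511 * 307.08 = 156.9179 g

156.9179 g


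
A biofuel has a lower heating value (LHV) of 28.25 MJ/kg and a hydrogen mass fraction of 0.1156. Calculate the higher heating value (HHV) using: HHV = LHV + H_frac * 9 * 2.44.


HHV = LHV + H_frac * 9 * 2.44
= 28.25 + 0.1156 * 9 * 2.44
= 30.7886 MJ/kg

30.7886 MJ/kg


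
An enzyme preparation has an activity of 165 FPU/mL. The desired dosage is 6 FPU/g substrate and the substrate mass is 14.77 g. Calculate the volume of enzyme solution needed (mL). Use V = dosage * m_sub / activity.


V = dosage * m_sub / activity
V = 6 * 14.77 / 165
V = 0.5371 mL

0.5371 mL


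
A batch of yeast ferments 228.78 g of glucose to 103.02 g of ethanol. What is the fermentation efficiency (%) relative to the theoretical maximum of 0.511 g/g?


Fermentation efficiency = (actual / (0.511 * glucose)) * 100
= (103.02 / (0.511 * 228.78)) * 100
= 88.1216%

88.1216%


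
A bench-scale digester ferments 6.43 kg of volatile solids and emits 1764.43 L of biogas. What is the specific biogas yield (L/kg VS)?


Y = V / VS
= 1764.43 / 6.43
= 274.4059 L/kg VS

274.4059 L/kg VS


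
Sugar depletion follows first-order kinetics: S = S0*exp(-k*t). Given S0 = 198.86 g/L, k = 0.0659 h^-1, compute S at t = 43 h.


S = S0 * exp(-k * t)
S = 198.86 * exp(-0.0659 * 43)
S = 11.6920 g/L

11.6920 g/L


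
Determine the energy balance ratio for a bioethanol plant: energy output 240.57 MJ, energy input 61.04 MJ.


EROI = E_out / E_in
= 240.57 / 61.04
= 3.9412

3.9412


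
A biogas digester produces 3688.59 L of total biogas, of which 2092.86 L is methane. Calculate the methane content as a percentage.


CH4% = V_CH4 / V_total * 100
= 2092.86 / 3688.59 * 100
= 56.7388%

56.7388%


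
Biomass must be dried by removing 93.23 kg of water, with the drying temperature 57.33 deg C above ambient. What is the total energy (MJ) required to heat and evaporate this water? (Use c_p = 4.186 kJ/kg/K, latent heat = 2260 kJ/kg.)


E = m_water * (4.186 * dT + 2260) / 1000
= 93.23 * (4.186 * 57.33 + 2260) / 1000
= 233.0735 MJ

233.0735 MJ


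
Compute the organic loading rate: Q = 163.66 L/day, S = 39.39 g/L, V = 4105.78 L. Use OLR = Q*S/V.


OLR = Q * S / V
= 163.66 * 39.39 / 4105.78
= 1.5701 g/L/day

1.5701 g/L/day


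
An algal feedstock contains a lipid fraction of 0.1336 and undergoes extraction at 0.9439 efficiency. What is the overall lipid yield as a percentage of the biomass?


Y = lipid_content * extraction_eff * 100
= 0.1336 * 0.9439 * 100
= 12.6105%

12.6105%


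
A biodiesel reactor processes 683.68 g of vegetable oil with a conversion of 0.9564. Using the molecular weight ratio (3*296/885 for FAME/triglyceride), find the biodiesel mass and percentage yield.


m_FAME = oil * conv * (3 * 296 / 885) = oil * conv * (888/885)
= 683.68 * 0.9564 * 888 / 885
= 656.0881 g
Y = m_FAME / oil * 100 = conv * (888/885) * 100
= 0.9564 * 888 / 885 * 100
= 95.96%

656.0881 g FAME; Y = 95.96%


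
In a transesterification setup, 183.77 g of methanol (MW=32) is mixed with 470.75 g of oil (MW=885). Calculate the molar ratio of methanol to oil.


Molar ratio = n_MeOH / n_oil = (MeOH/32) / (oil/885) = (MeOH * 885) / (32 * oil)
= (183.77 * 885) / (32 * 470.75)
= 10.7964

10.7964


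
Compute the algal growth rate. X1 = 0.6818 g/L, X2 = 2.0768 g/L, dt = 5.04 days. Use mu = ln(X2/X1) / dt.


mu = ln(X2/X1) / dt
= ln(2.0768/0.6818) / 5.04
= 0.2210 per day

0.2210 per day


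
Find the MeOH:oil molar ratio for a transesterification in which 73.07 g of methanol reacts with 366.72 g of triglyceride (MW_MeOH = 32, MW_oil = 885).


Molar ratio = n_MeOH / n_oil = (MeOH/32) / (oil/885) = (MeOH * 885) / (32 * oil)
= (73.07 * 885) / (32 * 366.72)
= 5.5106

5.5106


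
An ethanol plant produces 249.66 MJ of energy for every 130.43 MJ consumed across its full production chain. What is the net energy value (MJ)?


NEV = E_out - E_in
= 249.66 - 130.43
= 119.2300 MJ

119.2300 MJ


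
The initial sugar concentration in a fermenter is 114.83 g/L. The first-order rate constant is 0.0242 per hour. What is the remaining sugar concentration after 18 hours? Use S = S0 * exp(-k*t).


S = S0 * exp(-k * t)
S = 114.83 * exp(-0.0242 * 18)
S = 74.2808 g/L

74.2808 g/L


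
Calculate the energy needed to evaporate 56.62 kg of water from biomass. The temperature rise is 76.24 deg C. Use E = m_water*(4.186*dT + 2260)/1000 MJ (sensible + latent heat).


E = m_water * (4.186 * dT + 2260) / 1000
= 56.62 * (4.186 * 76.24 + 2260) / 1000
= 146.0309 MJ

146.0309 MJ


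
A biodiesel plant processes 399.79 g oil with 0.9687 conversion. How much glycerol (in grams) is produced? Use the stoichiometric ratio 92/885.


glycerol = oil * conv * (92/885)
= 399.79 * 0.9687 * 92 / 885
= 40.2593 g

40.2593 g


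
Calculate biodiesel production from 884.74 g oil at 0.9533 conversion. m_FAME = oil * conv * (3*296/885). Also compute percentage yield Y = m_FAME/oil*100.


m_FAME = oil * conv * (3 * 296 / 885) = oil * conv * (888/885)
= 884.74 * 0.9533 * 888 / 885
= 846.2817 g
Y = m_FAME / oil * 100 = conv * (888/885) * 100
= 0.9533 * 888 / 885 * 100
= 95.65%

846.2817 g FAME; Y = 95.65%


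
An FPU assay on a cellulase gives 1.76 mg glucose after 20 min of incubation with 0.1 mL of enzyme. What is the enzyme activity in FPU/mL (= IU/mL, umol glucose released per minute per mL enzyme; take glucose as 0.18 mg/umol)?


Activity = glucose_mg / (0.18 mg/umol * V_mL * t_min)
= 1.76 / (0.18 * 0.1 * 20)
= 4.8889 FPU/mL

4.8889 FPU/mL


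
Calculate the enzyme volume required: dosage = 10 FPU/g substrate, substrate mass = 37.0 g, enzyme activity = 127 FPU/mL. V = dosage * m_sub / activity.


V = dosage * m_sub / activity
V = 10 * 37.0 / 127
V = 2.9134 mL

2.9134 mL


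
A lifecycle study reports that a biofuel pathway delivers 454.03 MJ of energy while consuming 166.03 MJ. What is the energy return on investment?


EROI = E_out / E_in
= 454.03 / 166.03
= 2.7346

2.7346


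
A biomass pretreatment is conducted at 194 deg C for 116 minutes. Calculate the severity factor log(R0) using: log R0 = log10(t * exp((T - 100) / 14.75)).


logR0 = log10(t * exp((T - 100) / 14.75))
= log10(116 * exp((194 - 100) / 14.75))
= 4.8322

4.8322


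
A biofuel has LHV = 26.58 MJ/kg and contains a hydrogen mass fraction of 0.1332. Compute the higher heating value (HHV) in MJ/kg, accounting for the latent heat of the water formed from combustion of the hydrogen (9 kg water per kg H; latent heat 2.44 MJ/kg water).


HHV = LHV + H_frac * 9 * 2.44
= 26.58 + 0.1332 * 9 * 2.44
= 29.5051 MJ/kg

29.5051 MJ/kg


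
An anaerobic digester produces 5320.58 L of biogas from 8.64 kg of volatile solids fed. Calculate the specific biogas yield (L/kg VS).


Y = V / VS
= 5320.58 / 8.64
= 615.8079 L/kg VS

615.8079 L/kg VS


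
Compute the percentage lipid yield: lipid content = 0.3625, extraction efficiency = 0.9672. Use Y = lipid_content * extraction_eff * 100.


Y = lipid_content * extraction_eff * 100
= 0.3625 * 0.9672 * 100
= 35.0610%

35.0610%


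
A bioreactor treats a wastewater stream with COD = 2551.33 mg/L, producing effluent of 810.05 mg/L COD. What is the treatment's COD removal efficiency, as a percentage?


eta = (COD_in - COD_out) / COD_in * 100
= (2551.33 - 810.05) / 2551.33 * 100
= 68.2499%

68.2499%


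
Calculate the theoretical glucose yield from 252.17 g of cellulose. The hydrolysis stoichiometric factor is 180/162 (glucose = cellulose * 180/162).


glucose = cellulose * 180/162
= 252.17 * 180/162
= 280.1889 g

280.1889 g


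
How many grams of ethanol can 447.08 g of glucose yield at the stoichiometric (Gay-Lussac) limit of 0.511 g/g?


Theoretical ethanol yield: m_EtOH = 0.511 * m_glucose
m_EtOH = 0.511 * 447.08 = 228.4579 g

228.4579 g


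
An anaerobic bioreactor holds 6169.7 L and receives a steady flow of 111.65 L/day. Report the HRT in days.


HRT = V / Q
= 6169.7 / 111.65
= 55.2593 days

55.2593 days


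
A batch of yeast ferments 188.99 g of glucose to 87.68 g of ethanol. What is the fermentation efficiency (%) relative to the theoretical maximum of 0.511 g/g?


Fermentation efficiency = (actual / (0.511 * glucose)) * 100
= (87.68 / (0.511 * 188.99)) * 100
= 90.7906%

90.7906%


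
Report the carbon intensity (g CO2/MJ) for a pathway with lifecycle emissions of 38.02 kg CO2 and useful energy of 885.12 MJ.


CI = CO2 * 1000 / E
= 38.02 * 1000 / 885.12
= 42.9546 g CO2/MJ

42.9546 g CO2/MJ


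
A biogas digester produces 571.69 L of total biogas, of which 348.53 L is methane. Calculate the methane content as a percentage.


CH4% = V_CH4 / V_total * 100
= 348.53 / 571.69 * 100
= 60.9649%

60.9649%


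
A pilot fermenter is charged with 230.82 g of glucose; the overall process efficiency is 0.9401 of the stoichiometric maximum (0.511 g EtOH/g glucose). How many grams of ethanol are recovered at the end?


Actual ethanol: m = 0.511 * 230.82 * 0.9401
m = 110.8839 g

110.8839 g


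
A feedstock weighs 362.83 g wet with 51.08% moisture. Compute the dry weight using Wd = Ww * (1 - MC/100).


Wd = Ww * (1 - MC/100)
= 362.83 * (1 - 51.08/100)
= 177.4964 g

177.4964 g


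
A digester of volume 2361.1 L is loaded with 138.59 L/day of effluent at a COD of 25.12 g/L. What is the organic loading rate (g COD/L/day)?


OLR = Q * S / V
= 138.59 * 25.12 / 2361.1
= 1.4745 g/L/day

1.4745 g/L/day


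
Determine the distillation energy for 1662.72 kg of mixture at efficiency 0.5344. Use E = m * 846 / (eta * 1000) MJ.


E = m * 846 / (eta * 1000)
= 1662.72 * 846 / (0.5344 * 1000)
= 2632.2251 MJ

2632.2251 MJ


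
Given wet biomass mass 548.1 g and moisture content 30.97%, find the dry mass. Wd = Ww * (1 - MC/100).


Wd = Ww * (1 - MC/100)
= 548.1 * (1 - 30.97/100)
= 378.3534 g

378.3534 g


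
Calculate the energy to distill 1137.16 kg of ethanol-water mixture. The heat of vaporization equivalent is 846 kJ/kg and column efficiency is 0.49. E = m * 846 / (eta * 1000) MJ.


E = m * 846 / (eta * 1000)
= 1137.16 * 846 / (0.49 * 1000)
= 1963.3416 MJ

1963.3416 MJ


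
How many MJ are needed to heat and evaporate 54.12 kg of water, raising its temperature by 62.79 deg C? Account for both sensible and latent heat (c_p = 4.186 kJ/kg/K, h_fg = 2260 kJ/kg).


E = m_water * (4.186 * dT + 2260) / 1000
= 54.12 * (4.186 * 62.79 + 2260) / 1000
= 136.5360 MJ

136.5360 MJ


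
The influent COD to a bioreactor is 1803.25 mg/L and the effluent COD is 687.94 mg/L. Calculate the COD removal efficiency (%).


eta = (COD_in - COD_out) / COD_in * 100
= (1803.25 - 687.94) / 1803.25 * 100
= 61.8500%

61.8500%


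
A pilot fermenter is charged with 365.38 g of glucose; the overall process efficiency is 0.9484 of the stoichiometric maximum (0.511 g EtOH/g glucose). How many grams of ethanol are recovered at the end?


Actual ethanol: m = 0.511 * 365.38 * 0.9484
m = 177.0750 g

177.0750 g


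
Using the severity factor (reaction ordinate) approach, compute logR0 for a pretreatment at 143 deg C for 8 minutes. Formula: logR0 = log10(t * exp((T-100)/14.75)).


logR0 = log10(t * exp((T - 100) / 14.75))
= log10(8 * exp((143 - 100) / 14.75))
= 2.1692

2.1692


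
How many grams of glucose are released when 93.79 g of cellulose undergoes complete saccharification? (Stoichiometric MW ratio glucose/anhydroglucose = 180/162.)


glucose = cellulose * 180/162
= 93.79 * 180/162
= 104.2111 g

104.2111 g


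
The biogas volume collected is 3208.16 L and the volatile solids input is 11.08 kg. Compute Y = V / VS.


Y = V / VS
= 3208.16 / 11.08
= 289.5451 L/kg VS

289.5451 L/kg VS


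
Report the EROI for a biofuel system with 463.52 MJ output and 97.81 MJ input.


EROI = E_out / E_in
= 463.52 / 97.81
= 4.7390

4.7390


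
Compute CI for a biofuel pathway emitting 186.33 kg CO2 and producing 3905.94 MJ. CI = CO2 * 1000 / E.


CI = CO2 * 1000 / E
= 186.33 * 1000 / 3905.94
= 47.7043 g CO2/MJ

47.7043 g CO2/MJ
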